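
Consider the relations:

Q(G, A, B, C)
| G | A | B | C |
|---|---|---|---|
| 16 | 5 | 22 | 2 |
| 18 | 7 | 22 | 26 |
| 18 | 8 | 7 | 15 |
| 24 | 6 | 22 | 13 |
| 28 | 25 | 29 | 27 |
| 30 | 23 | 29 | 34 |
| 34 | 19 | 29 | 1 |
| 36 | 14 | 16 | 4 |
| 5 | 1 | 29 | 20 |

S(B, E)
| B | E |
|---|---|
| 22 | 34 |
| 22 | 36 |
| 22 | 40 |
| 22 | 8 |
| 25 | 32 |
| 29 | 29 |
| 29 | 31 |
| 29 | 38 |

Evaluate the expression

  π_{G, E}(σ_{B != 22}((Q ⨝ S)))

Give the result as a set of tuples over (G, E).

Joining Q and S on B yields {(16, 5, 22, 2, 34), (16, 5, 22, 2, 36), (16, 5, 22, 2, 40), (16, 5, 22, 2, 8), (18, 7, 22, 26, 34), (18, 7, 22, 26, 36), (18, 7, 22, 26, 40), (18, 7, 22, 26, 8), (24, 6, 22, 13, 34), (24, 6, 22, 13, 36), (24, 6, 22, 13, 40), (24, 6, 22, 13, 8), (28, 25, 29, 27, 29), (28, 25, 29, 27, 31), (28, 25, 29, 27, 38), (30, 23, 29, 34, 29), (30, 23, 29, 34, 31), (30, 23, 29, 34, 38), (34, 19, 29, 1, 29), (34, 19, 29, 1, 31), (34, 19, 29, 1, 38), (5, 1, 29, 20, 29), (5, 1, 29, 20, 31), (5, 1, 29, 20, 38)}.
σ[B != 22]: keep tuples satisfying B != 22 → {(28, 25, 29, 27, 29), (28, 25, 29, 27, 31), (28, 25, 29, 27, 38), (30, 23, 29, 34, 29), (30, 23, 29, 34, 31), (30, 23, 29, 34, 38), (34, 19, 29, 1, 29), (34, 19, 29, 1, 31), (34, 19, 29, 1, 38), (5, 1, 29, 20, 29), (5, 1, 29, 20, 31), (5, 1, 29, 20, 38)}
π_{G, E} gives {(28, 29), (28, 31), (28, 38), (30, 29), (30, 31), (30, 38), (34, 29), (34, 31), (34, 38), (5, 29), (5, 31), (5, 38)}.

{(28, 29), (28, 31), (28, 38), (30, 29), (30, 31), (30, 38), (34, 29), (34, 31), (34, 38), (5, 29), (5, 31), (5, 38)}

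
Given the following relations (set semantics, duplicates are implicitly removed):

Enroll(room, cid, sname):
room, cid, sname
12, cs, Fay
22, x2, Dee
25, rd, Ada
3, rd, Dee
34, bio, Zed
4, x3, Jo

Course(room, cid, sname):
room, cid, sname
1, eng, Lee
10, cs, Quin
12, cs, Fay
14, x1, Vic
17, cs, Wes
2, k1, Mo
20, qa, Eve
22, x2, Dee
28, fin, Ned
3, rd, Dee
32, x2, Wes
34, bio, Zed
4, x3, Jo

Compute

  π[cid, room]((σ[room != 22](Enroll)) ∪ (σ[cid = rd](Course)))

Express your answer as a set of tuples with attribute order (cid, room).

Filtering on room != 22 leaves {(12, cs, Fay), (25, rd, Ada), (3, rd, Dee), (34, bio, Zed), (4, x3, Jo)}.
Filtering on cid = rd leaves {(3, rd, Dee)}.
Union: {(12, cs, Fay), (25, rd, Ada), (3, rd, Dee), (34, bio, Zed), (4, x3, Jo)} with {(3, rd, Dee)} → {(12, cs, Fay), (25, rd, Ada), (3, rd, Dee), (34, bio, Zed), (4, x3, Jo)}
Keep only column(s) cid, room: {(bio, 34), (cs, 12), (rd, 25), (rd, 3), (x3, 4)}

{(bio, 34), (cs, 12), (rd, 25), (rd, 3), (x3, 4)}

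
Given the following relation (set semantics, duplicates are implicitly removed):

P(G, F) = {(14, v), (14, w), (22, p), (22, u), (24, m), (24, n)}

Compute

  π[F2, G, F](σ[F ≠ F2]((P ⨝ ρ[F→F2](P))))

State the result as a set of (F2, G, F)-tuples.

ρ[F→F2]: schema becomes (G, F2); tuples unchanged.
Joining P and ρ[F→F2](P) on G yields {(14, v, v), (14, v, w), (14, w, v), (14, w, w), (22, p, p), (22, p, u), (22, u, p), (22, u, u), (24, m, m), (24, m, n), (24, n, m), (24, n, n)}.
σ[F ≠ F2]: keep tuples satisfying F ≠ F2 → {(14, v, w), (14, w, v), (22, p, u), (22, u, p), (24, m, n), (24, n, m)}
π_{F2, G, F} gives {(m, 24, n), (n, 24, m), (p, 22, u), (u, 22, p), (v, 14, w), (w, 14, v)}.

{(m, 24, n), (n, 24, m), (p, 22, u), (u, 22, p), (v, 14, w), (w, 14, v)}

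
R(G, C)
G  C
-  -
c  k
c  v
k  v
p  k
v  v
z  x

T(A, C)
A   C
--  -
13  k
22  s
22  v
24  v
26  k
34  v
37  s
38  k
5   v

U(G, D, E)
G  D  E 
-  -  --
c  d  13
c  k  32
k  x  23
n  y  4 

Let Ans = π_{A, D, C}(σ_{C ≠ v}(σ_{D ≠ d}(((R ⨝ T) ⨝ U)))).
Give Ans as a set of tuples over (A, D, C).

Natural join on C: {(c, k, 13), (c, k, 26), (c, k, 38), (c, v, 22), (c, v, 24), (c, v, 34), (c, v, 5), (k, v, 22), (k, v, 24), (k, v, 34), (k, v, 5), (p, k, 13), (p, k, 26), (p, k, 38), (v, v, 22), (v, v, 24), (v, v, 34), (v, v, 5)}
Natural join on G: {(c, k, 13, d, 13), (c, k, 13, k, 32), (c, k, 26, d, 13), (c, k, 26, k, 32), (c, k, 38, d, 13), (c, k, 38, k, 32), (c, v, 22, d, 13), (c, v, 22, k, 32), (c, v, 24, d, 13), (c, v, 24, k, 32), (c, v, 34, d, 13), (c, v, 34, k, 32), (c, v, 5, d, 13), (c, v, 5, k, 32), (k, v, 22, x, 23), (k, v, 24, x, 23), (k, v, 34, x, 23), (k, v, 5, x, 23)}
Apply σ_{D ≠ d}; surviving tuples: {(c, k, 13, k, 32), (c, k, 26, k, 32), (c, k, 38, k, 32), (c, v, 22, k, 32), (c, v, 24, k, 32), (c, v, 34, k, 32), (c, v, 5, k, 32), (k, v, 22, x, 23), (k, v, 24, x, 23), (k, v, 34, x, 23), (k, v, 5, x, 23)}
Apply σ_{C ≠ v}; surviving tuples: {(c, k, 13, k, 32), (c, k, 26, k, 32), (c, k, 38, k, 32)}
π[A, D, C]: project onto (A, D, C) → {(13, k, k), (26, k, k), (38, k, k)}

{(13, k, k), (26, k, k), (38, k, k)}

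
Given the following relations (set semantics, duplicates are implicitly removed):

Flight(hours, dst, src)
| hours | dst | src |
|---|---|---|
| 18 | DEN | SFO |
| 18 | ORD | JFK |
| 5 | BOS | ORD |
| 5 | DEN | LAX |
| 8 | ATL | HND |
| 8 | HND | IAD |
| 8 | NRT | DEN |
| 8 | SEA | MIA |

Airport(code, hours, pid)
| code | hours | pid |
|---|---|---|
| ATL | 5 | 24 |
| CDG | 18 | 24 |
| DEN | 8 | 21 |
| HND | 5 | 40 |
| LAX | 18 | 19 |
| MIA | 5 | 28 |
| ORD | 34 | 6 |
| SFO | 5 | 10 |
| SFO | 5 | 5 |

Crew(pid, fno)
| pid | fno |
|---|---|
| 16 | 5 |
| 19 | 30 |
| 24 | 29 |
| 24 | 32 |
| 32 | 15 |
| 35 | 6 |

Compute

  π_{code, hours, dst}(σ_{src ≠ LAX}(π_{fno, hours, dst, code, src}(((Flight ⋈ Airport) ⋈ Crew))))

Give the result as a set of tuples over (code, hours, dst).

{(ATL, 5, BOS), (CDG, 18, DEN), (CDG, 18, ORD), (LAX, 18, DEN), (LAX, 18, ORD)}

Flight ⋈ Airport (natural join on hours): {(18, DEN, SFO, CDG, 24), (18, DEN, SFO, LAX, 19), (18, ORD, JFK, CDG, 24), (18, ORD, JFK, LAX, 19), (5, BOS, ORD, ATL, 24), (5, BOS, ORD, HND, 40), (5, BOS, ORD, MIA, 28), (5, BOS, ORD, SFO, 10), (5, BOS, ORD, SFO, 5), (5, DEN, LAX, ATL, 24), (5, DEN, LAX, HND, 40), (5, DEN, LAX, MIA, 28), (5, DEN, LAX, SFO, 10), (5, DEN, LAX, SFO, 5), (8, ATL, HND, DEN, 21), (8, HND, IAD, DEN, 21), (8, NRT, DEN, DEN, 21), (8, SEA, MIA, DEN, 21)}
(Flight ⋈ Airport) ⋈ Crew (natural join on pid): {(18, DEN, SFO, CDG, 24, 29), (18, DEN, SFO, CDG, 24, 32), (18, DEN, SFO, LAX, 19, 30), (18, ORD, JFK, CDG, 24, 29), (18, ORD, JFK, CDG, 24, 32), (18, ORD, JFK, LAX, 19, 30), (5, BOS, ORD, ATL, 24, 29), (5, BOS, ORD, ATL, 24, 32), (5, DEN, LAX, ATL, 24, 29), (5, DEN, LAX, ATL, 24, 32)}
π[fno, hours, dst, code, src]: project onto (fno, hours, dst, code, src) → {(29, 18, DEN, CDG, SFO), (29, 18, ORD, CDG, JFK), (29, 5, BOS, ATL, ORD), (29, 5, DEN, ATL, LAX), (30, 18, DEN, LAX, SFO), (30, 18, ORD, LAX, JFK), (32, 18, DEN, CDG, SFO), (32, 18, ORD, CDG, JFK), (32, 5, BOS, ATL, ORD), (32, 5, DEN, ATL, LAX)}
σ[src ≠ LAX]: keep tuples satisfying src ≠ LAX → {(29, 18, DEN, CDG, SFO), (29, 18, ORD, CDG, JFK), (29, 5, BOS, ATL, ORD), (30, 18, DEN, LAX, SFO), (30, 18, ORD, LAX, JFK), (32, 18, DEN, CDG, SFO), (32, 18, ORD, CDG, JFK), (32, 5, BOS, ATL, ORD)}
π[code, hours, dst]: project onto (code, hours, dst) (3 duplicate(s) eliminated) → {(ATL, 5, BOS), (CDG, 18, DEN), (CDG, 18, ORD), (LAX, 18, DEN), (LAX, 18, ORD)}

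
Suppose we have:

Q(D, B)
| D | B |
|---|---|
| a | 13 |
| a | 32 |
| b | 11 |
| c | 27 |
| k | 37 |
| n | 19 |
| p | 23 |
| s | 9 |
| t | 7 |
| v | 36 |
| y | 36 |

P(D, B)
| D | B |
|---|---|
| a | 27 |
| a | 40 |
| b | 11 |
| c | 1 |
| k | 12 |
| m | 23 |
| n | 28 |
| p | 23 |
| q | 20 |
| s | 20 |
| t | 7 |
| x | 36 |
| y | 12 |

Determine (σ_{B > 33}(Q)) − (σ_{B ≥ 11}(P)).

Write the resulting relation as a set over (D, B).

σ[B > 33]: keep tuples satisfying B > 33 → {(k, 37), (v, 36), (y, 36)}
σ[B ≥ 11]: keep tuples satisfying B ≥ 11 → {(a, 27), (a, 40), (b, 11), (k, 12), (m, 23), (n, 28), (p, 23), (q, 20), (s, 20), (x, 36), (y, 12)}
Difference: {(k, 37), (v, 36), (y, 36)} with {(a, 27), (a, 40), (b, 11), (k, 12), (m, 23), (n, 28), (p, 23), (q, 20), (s, 20), (x, 36), (y, 12)} → {(k, 37), (v, 36), (y, 36)}

{(k, 37), (v, 36), (y, 36)}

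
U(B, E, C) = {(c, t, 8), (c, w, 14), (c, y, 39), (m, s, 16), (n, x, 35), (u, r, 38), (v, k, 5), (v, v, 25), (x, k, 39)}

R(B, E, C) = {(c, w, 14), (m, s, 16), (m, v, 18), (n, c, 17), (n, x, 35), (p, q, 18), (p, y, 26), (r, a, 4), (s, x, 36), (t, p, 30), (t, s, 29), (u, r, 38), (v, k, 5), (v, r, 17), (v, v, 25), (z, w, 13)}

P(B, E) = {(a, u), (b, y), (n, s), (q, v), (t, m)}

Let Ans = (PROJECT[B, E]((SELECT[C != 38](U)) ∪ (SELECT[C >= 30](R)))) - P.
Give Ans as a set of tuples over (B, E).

σ[C != 38]: keep tuples satisfying C != 38 → {(c, t, 8), (c, w, 14), (c, y, 39), (m, s, 16), (n, x, 35), (v, k, 5), (v, v, 25), (x, k, 39)}
σ[C >= 30]: keep tuples satisfying C >= 30 → {(n, x, 35), (s, x, 36), (t, p, 30), (u, r, 38)}
Set union of the two operands is {(c, t, 8), (c, w, 14), (c, y, 39), (m, s, 16), (n, x, 35), (s, x, 36), (t, p, 30), (u, r, 38), (v, k, 5), (v, v, 25), (x, k, 39)}.
Keep only column(s) B, E: {(c, t), (c, w), (c, y), (m, s), (n, x), (s, x), (t, p), (u, r), (v, k), (v, v), (x, k)}
Set difference of the two operands is {(c, t), (c, w), (c, y), (m, s), (n, x), (s, x), (t, p), (u, r), (v, k), (v, v), (x, k)}.

{(c, t), (c, w), (c, y), (m, s), (n, x), (s, x), (t, p), (u, r), (v, k), (v, v), (x, k)}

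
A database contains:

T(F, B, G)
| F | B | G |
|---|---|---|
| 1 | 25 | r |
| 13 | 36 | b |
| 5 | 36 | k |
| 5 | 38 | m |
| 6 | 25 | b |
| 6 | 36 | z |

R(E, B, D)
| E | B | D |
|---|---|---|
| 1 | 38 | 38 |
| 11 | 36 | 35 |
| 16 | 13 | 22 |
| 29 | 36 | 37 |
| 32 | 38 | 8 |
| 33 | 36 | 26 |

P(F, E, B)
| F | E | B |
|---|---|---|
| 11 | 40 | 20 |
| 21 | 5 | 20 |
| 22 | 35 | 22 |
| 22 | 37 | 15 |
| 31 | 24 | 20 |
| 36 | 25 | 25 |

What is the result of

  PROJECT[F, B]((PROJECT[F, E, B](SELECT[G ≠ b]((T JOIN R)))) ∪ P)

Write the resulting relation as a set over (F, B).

{(11, 20), (21, 20), (22, 15), (22, 22), (31, 20), (36, 25), (5, 36), (5, 38), (6, 36)}

Joining T and R on B yields {(13, 36, b, 11, 35), (13, 36, b, 29, 37), (13, 36, b, 33, 26), (5, 36, k, 11, 35), (5, 36, k, 29, 37), (5, 36, k, 33, 26), (5, 38, m, 1, 38), (5, 38, m, 32, 8), (6, 36, z, 11, 35), (6, 36, z, 29, 37), (6, 36, z, 33, 26)}.
Filtering on G ≠ b leaves {(5, 36, k, 11, 35), (5, 36, k, 29, 37), (5, 36, k, 33, 26), (5, 38, m, 1, 38), (5, 38, m, 32, 8), (6, 36, z, 11, 35), (6, 36, z, 29, 37), (6, 36, z, 33, 26)}.
π_{F, E, B} gives {(5, 1, 38), (5, 11, 36), (5, 29, 36), (5, 32, 38), (5, 33, 36), (6, 11, 36), (6, 29, 36), (6, 33, 36)}.
Set union of the two operands is {(11, 40, 20), (21, 5, 20), (22, 35, 22), (22, 37, 15), (31, 24, 20), (36, 25, 25), (5, 1, 38), (5, 11, 36), (5, 29, 36), (5, 32, 38), (5, 33, 36), (6, 11, 36), (6, 29, 36), (6, 33, 36)}.
π_{F, B} gives {(11, 20), (21, 20), (22, 15), (22, 22), (31, 20), (36, 25), (5, 36), (5, 38), (6, 36)} (5 duplicate(s) eliminated).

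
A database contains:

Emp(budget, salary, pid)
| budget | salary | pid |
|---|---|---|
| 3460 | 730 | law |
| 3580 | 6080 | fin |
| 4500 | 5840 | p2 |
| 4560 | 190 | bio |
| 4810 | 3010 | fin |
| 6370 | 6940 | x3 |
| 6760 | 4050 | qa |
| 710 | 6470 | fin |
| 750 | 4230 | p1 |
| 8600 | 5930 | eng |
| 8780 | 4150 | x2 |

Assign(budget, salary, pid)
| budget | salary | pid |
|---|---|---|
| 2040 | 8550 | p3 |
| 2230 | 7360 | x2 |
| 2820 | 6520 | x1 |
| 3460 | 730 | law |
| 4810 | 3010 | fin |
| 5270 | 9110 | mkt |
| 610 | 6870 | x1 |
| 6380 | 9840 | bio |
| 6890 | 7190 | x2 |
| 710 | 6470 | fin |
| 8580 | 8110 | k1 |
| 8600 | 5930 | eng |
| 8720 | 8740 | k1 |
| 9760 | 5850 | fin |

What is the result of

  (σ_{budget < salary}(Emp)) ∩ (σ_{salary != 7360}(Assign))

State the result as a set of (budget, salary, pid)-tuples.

{(710, 6470, fin)}

Selection budget < salary: {(3580, 6080, fin), (4500, 5840, p2), (6370, 6940, x3), (710, 6470, fin), (750, 4230, p1)}
Selection salary != 7360: {(2040, 8550, p3), (2820, 6520, x1), (3460, 730, law), (4810, 3010, fin), (5270, 9110, mkt), (610, 6870, x1), (6380, 9840, bio), (6890, 7190, x2), (710, 6470, fin), (8580, 8110, k1), (8600, 5930, eng), (8720, 8740, k1), (9760, 5850, fin)}
Taking the intersection: {(710, 6470, fin)}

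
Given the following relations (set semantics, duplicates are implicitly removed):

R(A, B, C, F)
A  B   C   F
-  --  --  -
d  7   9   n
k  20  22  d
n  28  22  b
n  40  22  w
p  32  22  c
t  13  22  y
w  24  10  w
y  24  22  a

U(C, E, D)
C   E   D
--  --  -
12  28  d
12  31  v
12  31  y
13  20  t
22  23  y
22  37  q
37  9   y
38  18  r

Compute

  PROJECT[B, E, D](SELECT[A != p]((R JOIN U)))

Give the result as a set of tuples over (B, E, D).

{(13, 23, y), (13, 37, q), (20, 23, y), (20, 37, q), (24, 23, y), (24, 37, q), (28, 23, y), (28, 37, q), (40, 23, y), (40, 37, q)}

Natural join on C: {(k, 20, 22, d, 23, y), (k, 20, 22, d, 37, q), (n, 28, 22, b, 23, y), (n, 28, 22, b, 37, q), (n, 40, 22, w, 23, y), (n, 40, 22, w, 37, q), (p, 32, 22, c, 23, y), (p, 32, 22, c, 37, q), (t, 13, 22, y, 23, y), (t, 13, 22, y, 37, q), (y, 24, 22, a, 23, y), (y, 24, 22, a, 37, q)}
Apply σ_{A != p}; surviving tuples: {(k, 20, 22, d, 23, y), (k, 20, 22, d, 37, q), (n, 28, 22, b, 23, y), (n, 28, 22, b, 37, q), (n, 40, 22, w, 23, y), (n, 40, 22, w, 37, q), (t, 13, 22, y, 23, y), (t, 13, 22, y, 37, q), (y, 24, 22, a, 23, y), (y, 24, 22, a, 37, q)}
π_{B, E, D} gives {(13, 23, y), (13, 37, q), (20, 23, y), (20, 37, q), (24, 23, y), (24, 37, q), (28, 23, y), (28, 37, q), (40, 23, y), (40, 37, q)}.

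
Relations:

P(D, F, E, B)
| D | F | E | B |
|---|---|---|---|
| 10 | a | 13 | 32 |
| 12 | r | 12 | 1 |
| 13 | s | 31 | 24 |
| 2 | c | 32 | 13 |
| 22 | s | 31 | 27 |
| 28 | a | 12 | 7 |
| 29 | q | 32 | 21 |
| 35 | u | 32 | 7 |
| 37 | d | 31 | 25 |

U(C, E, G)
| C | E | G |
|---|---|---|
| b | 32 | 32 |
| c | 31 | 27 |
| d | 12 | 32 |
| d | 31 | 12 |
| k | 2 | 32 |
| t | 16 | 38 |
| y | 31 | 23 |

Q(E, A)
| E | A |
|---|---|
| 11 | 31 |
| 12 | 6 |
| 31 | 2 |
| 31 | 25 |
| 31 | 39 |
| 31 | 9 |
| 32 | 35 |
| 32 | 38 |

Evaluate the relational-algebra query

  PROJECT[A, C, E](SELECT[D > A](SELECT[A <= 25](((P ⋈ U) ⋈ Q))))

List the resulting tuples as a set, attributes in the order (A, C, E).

{(2, c, 31), (2, d, 31), (2, y, 31), (25, c, 31), (25, d, 31), (25, y, 31), (6, d, 12), (9, c, 31), (9, d, 31), (9, y, 31)}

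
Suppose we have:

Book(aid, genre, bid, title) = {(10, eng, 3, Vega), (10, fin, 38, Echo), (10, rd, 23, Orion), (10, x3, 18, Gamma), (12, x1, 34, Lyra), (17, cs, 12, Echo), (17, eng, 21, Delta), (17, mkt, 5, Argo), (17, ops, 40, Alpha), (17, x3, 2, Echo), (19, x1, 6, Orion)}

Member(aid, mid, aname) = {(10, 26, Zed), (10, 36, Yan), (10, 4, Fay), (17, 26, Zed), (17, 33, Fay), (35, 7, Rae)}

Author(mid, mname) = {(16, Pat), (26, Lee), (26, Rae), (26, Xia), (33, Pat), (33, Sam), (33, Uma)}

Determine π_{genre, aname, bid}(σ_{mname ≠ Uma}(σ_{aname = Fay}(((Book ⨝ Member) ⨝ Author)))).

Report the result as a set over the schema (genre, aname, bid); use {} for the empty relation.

Book ⋈ Member (natural join on aid): {(10, eng, 3, Vega, 26, Zed), (10, eng, 3, Vega, 36, Yan), (10, eng, 3, Vega, 4, Fay), (10, fin, 38, Echo, 26, Zed), (10, fin, 38, Echo, 36, Yan), (10, fin, 38, Echo, 4, Fay), (10, rd, 23, Orion, 26, Zed), (10, rd, 23, Orion, 36, Yan), (10, rd, 23, Orion, 4, Fay), (10, x3, 18, Gamma, 26, Zed), (10, x3, 18, Gamma, 36, Yan), (10, x3, 18, Gamma, 4, Fay), (17, cs, 12, Echo, 26, Zed), (17, cs, 12, Echo, 33, Fay), (17, eng, 21, Delta, 26, Zed), (17, eng, 21, Delta, 33, Fay), (17, mkt, 5, Argo, 26, Zed), (17, mkt, 5, Argo, 33, Fay), (17, ops, 40, Alpha, 26, Zed), (17, ops, 40, Alpha, 33, Fay), (17, x3, 2, Echo, 26, Zed), (17, x3, 2, Echo, 33, Fay)}
(Book ⨝ Member) ⋈ Author (natural join on mid): {(10, eng, 3, Vega, 26, Zed, Lee), (10, eng, 3, Vega, 26, Zed, Rae), (10, eng, 3, Vega, 26, Zed, Xia), (10, fin, 38, Echo, 26, Zed, Lee), (10, fin, 38, Echo, 26, Zed, Rae), (10, fin, 38, Echo, 26, Zed, Xia), (10, rd, 23, Orion, 26, Zed, Lee), (10, rd, 23, Orion, 26, Zed, Rae), (10, rd, 23, Orion, 26, Zed, Xia), (10, x3, 18, Gamma, 26, Zed, Lee), (10, x3, 18, Gamma, 26, Zed, Rae), (10, x3, 18, Gamma, 26, Zed, Xia), (17, cs, 12, Echo, 26, Zed, Lee), (17, cs, 12, Echo, 26, Zed, Rae), (17, cs, 12, Echo, 26, Zed, Xia), (17, cs, 12, Echo, 33, Fay, Pat), (17, cs, 12, Echo, 33, Fay, Sam), (17, cs, 12, Echo, 33, Fay, Uma), (17, eng, 21, Delta, 26, Zed, Lee), (17, eng, 21, Delta, 26, Zed, Rae), (17, eng, 21, Delta, 26, Zed, Xia), (17, eng, 21, Delta, 33, Fay, Pat), (17, eng, 21, Delta, 33, Fay, Sam), (17, eng, 21, Delta, 33, Fay, Uma), (17, mkt, 5, Argo, 26, Zed, Lee), (17, mkt, 5, Argo, 26, Zed, Rae), (17, mkt, 5, Argo, 26, Zed, Xia), (17, mkt, 5, Argo, 33, Fay, Pat), (17, mkt, 5, Argo, 33, Fay, Sam), (17, mkt, 5, Argo, 33, Fay, Uma), (17, ops, 40, Alpha, 26, Zed, Lee), (17, ops, 40, Alpha, 26, Zed, Rae), (17, ops, 40, Alpha, 26, Zed, Xia), (17, ops, 40, Alpha, 33, Fay, Pat), (17, ops, 40, Alpha, 33, Fay, Sam), (17, ops, 40, Alpha, 33, Fay, Uma), (17, x3, 2, Echo, 26, Zed, Lee), (17, x3, 2, Echo, 26, Zed, Rae), (17, x3, 2, Echo, 26, Zed, Xia), (17, x3, 2, Echo, 33, Fay, Pat), (17, x3, 2, Echo, 33, Fay, Sam), (17, x3, 2, Echo, 33, Fay, Uma)}
σ[aname = Fay]: keep tuples satisfying aname = Fay → {(17, cs, 12, Echo, 33, Fay, Pat), (17, cs, 12, Echo, 33, Fay, Sam), (17, cs, 12, Echo, 33, Fay, Uma), (17, eng, 21, Delta, 33, Fay, Pat), (17, eng, 21, Delta, 33, Fay, Sam), (17, eng, 21, Delta, 33, Fay, Uma), (17, mkt, 5, Argo, 33, Fay, Pat), (17, mkt, 5, Argo, 33, Fay, Sam), (17, mkt, 5, Argo, 33, Fay, Uma), (17, ops, 40, Alpha, 33, Fay, Pat), (17, ops, 40, Alpha, 33, Fay, Sam), (17, ops, 40, Alpha, 33, Fay, Uma), (17, x3, 2, Echo, 33, Fay, Pat), (17, x3, 2, Echo, 33, Fay, Sam), (17, x3, 2, Echo, 33, Fay, Uma)}
σ[mname ≠ Uma]: keep tuples satisfying mname ≠ Uma → {(17, cs, 12, Echo, 33, Fay, Pat), (17, cs, 12, Echo, 33, Fay, Sam), (17, eng, 21, Delta, 33, Fay, Pat), (17, eng, 21, Delta, 33, Fay, Sam), (17, mkt, 5, Argo, 33, Fay, Pat), (17, mkt, 5, Argo, 33, Fay, Sam), (17, ops, 40, Alpha, 33, Fay, Pat), (17, ops, 40, Alpha, 33, Fay, Sam), (17, x3, 2, Echo, 33, Fay, Pat), (17, x3, 2, Echo, 33, Fay, Sam)}
Keep only column(s) genre, aname, bid (5 duplicate(s) eliminated): {(cs, Fay, 12), (eng, Fay, 21), (mkt, Fay, 5), (ops, Fay, 40), (x3, Fay, 2)}

{(cs, Fay, 12), (eng, Fay, 21), (mkt, Fay, 5), (ops, Fay, 40), (x3, Fay, 2)}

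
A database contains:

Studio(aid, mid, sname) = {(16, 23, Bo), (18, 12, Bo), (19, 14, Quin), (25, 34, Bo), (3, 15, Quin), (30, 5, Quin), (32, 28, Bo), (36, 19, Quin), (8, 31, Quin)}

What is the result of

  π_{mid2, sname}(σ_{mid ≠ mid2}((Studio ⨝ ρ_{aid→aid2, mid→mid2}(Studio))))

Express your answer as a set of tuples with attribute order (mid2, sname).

ρ[aid→aid2, mid→mid2]: schema becomes (aid2, mid2, sname); tuples unchanged.
Joining Studio and ρ_{aid→aid2, mid→mid2}(Studio) on sname yields {(16, 23, Bo, 16, 23), (16, 23, Bo, 18, 12), (16, 23, Bo, 25, 34), (16, 23, Bo, 32, 28), (18, 12, Bo, 16, 23), (18, 12, Bo, 18, 12), (18, 12, Bo, 25, 34), (18, 12, Bo, 32, 28), (19, 14, Quin, 19, 14), (19, 14, Quin, 3, 15), (19, 14, Quin, 30, 5), (19, 14, Quin, 36, 19), (19, 14, Quin, 8, 31), (25, 34, Bo, 16, 23), (25, 34, Bo, 18, 12), (25, 34, Bo, 25, 34), (25, 34, Bo, 32, 28), (3, 15, Quin, 19, 14), (3, 15, Quin, 3, 15), (3, 15, Quin, 30, 5), (3, 15, Quin, 36, 19), (3, 15, Quin, 8, 31), (30, 5, Quin, 19, 14), (30, 5, Quin, 3, 15), (30, 5, Quin, 30, 5), (30, 5, Quin, 36, 19), (30, 5, Quin, 8, 31), (32, 28, Bo, 16, 23), (32, 28, Bo, 18, 12), (32, 28, Bo, 25, 34), (32, 28, Bo, 32, 28), (36, 19, Quin, 19, 14), (36, 19, Quin, 3, 15), (36, 19, Quin, 30, 5), (36, 19, Quin, 36, 19), (36, 19, Quin, 8, 31), (8, 31, Quin, 19, 14), (8, 31, Quin, 3, 15), (8, 31, Quin, 30, 5), (8, 31, Quin, 36, 19), (8, 31, Quin, 8, 31)}.
Filtering on mid ≠ mid2 leaves {(16, 23, Bo, 18, 12), (16, 23, Bo, 25, 34), (16, 23, Bo, 32, 28), (18, 12, Bo, 16, 23), (18, 12, Bo, 25, 34), (18, 12, Bo, 32, 28), (19, 14, Quin, 3, 15), (19, 14, Quin, 30, 5), (19, 14, Quin, 36, 19), (19, 14, Quin, 8, 31), (25, 34, Bo, 16, 23), (25, 34, Bo, 18, 12), (25, 34, Bo, 32, 28), (3, 15, Quin, 19, 14), (3, 15, Quin, 30, 5), (3, 15, Quin, 36, 19), (3, 15, Quin, 8, 31), (30, 5, Quin, 19, 14), (30, 5, Quin, 3, 15), (30, 5, Quin, 36, 19), (30, 5, Quin, 8, 31), (32, 28, Bo, 16, 23), (32, 28, Bo, 18, 12), (32, 28, Bo, 25, 34), (36, 19, Quin, 19, 14), (36, 19, Quin, 3, 15), (36, 19, Quin, 30, 5), (36, 19, Quin, 8, 31), (8, 31, Quin, 19, 14), (8, 31, Quin, 3, 15), (8, 31, Quin, 30, 5), (8, 31, Quin, 36, 19)}.
Projecting to mid2, sname (23 duplicate(s) eliminated): {(12, Bo), (14, Quin), (15, Quin), (19, Quin), (23, Bo), (28, Bo), (31, Quin), (34, Bo), (5, Quin)}

{(12, Bo), (14, Quin), (15, Quin), (19, Quin), (23, Bo), (28, Bo), (31, Quin), (34, Bo), (5, Quin)}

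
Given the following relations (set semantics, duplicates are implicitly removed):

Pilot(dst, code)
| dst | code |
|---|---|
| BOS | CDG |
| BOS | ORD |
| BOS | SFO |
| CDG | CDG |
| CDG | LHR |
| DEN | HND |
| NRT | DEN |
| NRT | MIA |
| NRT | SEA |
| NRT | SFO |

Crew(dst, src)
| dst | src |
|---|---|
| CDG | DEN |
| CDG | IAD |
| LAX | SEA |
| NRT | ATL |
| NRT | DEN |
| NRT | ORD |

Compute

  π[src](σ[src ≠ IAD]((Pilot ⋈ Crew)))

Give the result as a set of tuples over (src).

Joining Pilot and Crew on dst yields {(CDG, CDG, DEN), (CDG, CDG, IAD), (CDG, LHR, DEN), (CDG, LHR, IAD), (NRT, DEN, ATL), (NRT, DEN, DEN), (NRT, DEN, ORD), (NRT, MIA, ATL), (NRT, MIA, DEN), (NRT, MIA, ORD), (NRT, SEA, ATL), (NRT, SEA, DEN), (NRT, SEA, ORD), (NRT, SFO, ATL), (NRT, SFO, DEN), (NRT, SFO, ORD)}.
Selection src ≠ IAD: {(CDG, CDG, DEN), (CDG, LHR, DEN), (NRT, DEN, ATL), (NRT, DEN, DEN), (NRT, DEN, ORD), (NRT, MIA, ATL), (NRT, MIA, DEN), (NRT, MIA, ORD), (NRT, SEA, ATL), (NRT, SEA, DEN), (NRT, SEA, ORD), (NRT, SFO, ATL), (NRT, SFO, DEN), (NRT, SFO, ORD)}
Keep only column(s) src (11 duplicate(s) eliminated): {ATL, DEN, ORD}

{ATL, DEN, ORD}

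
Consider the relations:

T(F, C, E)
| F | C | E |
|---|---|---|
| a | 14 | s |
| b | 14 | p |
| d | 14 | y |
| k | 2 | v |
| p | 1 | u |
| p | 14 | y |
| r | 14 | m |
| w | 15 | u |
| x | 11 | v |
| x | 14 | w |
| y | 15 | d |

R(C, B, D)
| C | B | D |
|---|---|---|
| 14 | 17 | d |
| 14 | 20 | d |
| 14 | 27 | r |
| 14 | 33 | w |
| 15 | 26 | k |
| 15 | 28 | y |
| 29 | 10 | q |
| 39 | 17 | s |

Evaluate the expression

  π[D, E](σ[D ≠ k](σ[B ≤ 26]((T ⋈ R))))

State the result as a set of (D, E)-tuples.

{(d, m), (d, p), (d, s), (d, w), (d, y)}

T ⋈ R (natural join on C): {(a, 14, s, 17, d), (a, 14, s, 20, d), (a, 14, s, 27, r), (a, 14, s, 33, w), (b, 14, p, 17, d), (b, 14, p, 20, d), (b, 14, p, 27, r), (b, 14, p, 33, w), (d, 14, y, 17, d), (d, 14, y, 20, d), (d, 14, y, 27, r), (d, 14, y, 33, w), (p, 14, y, 17, d), (p, 14, y, 20, d), (p, 14, y, 27, r), (p, 14, y, 33, w), (r, 14, m, 17, d), (r, 14, m, 20, d), (r, 14, m, 27, r), (r, 14, m, 33, w), (w, 15, u, 26, k), (w, 15, u, 28, y), (x, 14, w, 17, d), (x, 14, w, 20, d), (x, 14, w, 27, r), (x, 14, w, 33, w), (y, 15, d, 26, k), (y, 15, d, 28, y)}
Selection B ≤ 26: {(a, 14, s, 17, d), (a, 14, s, 20, d), (b, 14, p, 17, d), (b, 14, p, 20, d), (d, 14, y, 17, d), (d, 14, y, 20, d), (p, 14, y, 17, d), (p, 14, y, 20, d), (r, 14, m, 17, d), (r, 14, m, 20, d), (w, 15, u, 26, k), (x, 14, w, 17, d), (x, 14, w, 20, d), (y, 15, d, 26, k)}
Selection D ≠ k: {(a, 14, s, 17, d), (a, 14, s, 20, d), (b, 14, p, 17, d), (b, 14, p, 20, d), (d, 14, y, 17, d), (d, 14, y, 20, d), (p, 14, y, 17, d), (p, 14, y, 20, d), (r, 14, m, 17, d), (r, 14, m, 20, d), (x, 14, w, 17, d), (x, 14, w, 20, d)}
Keep only column(s) D, E (7 duplicate(s) eliminated): {(d, m), (d, p), (d, s), (d, w), (d, y)}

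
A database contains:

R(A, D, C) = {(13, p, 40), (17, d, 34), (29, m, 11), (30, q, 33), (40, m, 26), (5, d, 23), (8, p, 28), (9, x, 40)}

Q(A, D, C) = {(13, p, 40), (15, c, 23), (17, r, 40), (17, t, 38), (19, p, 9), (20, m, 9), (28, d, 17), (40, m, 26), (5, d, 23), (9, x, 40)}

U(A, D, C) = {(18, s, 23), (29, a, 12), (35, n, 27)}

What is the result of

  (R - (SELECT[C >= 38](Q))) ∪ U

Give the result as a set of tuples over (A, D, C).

Filtering on C >= 38 leaves {(13, p, 40), (17, r, 40), (17, t, 38), (9, x, 40)}.
Difference: {(13, p, 40), (17, d, 34), (29, m, 11), (30, q, 33), (40, m, 26), (5, d, 23), (8, p, 28), (9, x, 40)} with {(13, p, 40), (17, r, 40), (17, t, 38), (9, x, 40)} → {(17, d, 34), (29, m, 11), (30, q, 33), (40, m, 26), (5, d, 23), (8, p, 28)}
Union: {(17, d, 34), (29, m, 11), (30, q, 33), (40, m, 26), (5, d, 23), (8, p, 28)} with {(18, s, 23), (29, a, 12), (35, n, 27)} → {(17, d, 34), (18, s, 23), (29, a, 12), (29, m, 11), (30, q, 33), (35, n, 27), (40, m, 26), (5, d, 23), (8, p, 28)}

{(17, d, 34), (18, s, 23), (29, a, 12), (29, m, 11), (30, q, 33), (35, n, 27), (40, m, 26), (5, d, 23), (8, p, 28)}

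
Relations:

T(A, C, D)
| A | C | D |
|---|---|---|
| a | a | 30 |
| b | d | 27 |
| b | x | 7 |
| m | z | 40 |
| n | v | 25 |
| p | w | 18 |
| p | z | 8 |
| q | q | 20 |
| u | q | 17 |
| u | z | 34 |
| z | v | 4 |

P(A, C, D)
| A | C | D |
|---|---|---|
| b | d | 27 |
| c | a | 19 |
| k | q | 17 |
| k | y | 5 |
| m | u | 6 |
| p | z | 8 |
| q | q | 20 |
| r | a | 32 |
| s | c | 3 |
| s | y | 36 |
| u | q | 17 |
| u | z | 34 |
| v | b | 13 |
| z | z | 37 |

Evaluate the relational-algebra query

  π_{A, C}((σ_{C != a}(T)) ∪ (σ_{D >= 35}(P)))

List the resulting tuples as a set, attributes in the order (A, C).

Selection C != a: {(b, d, 27), (b, x, 7), (m, z, 40), (n, v, 25), (p, w, 18), (p, z, 8), (q, q, 20), (u, q, 17), (u, z, 34), (z, v, 4)}
Selection D >= 35: {(s, y, 36), (z, z, 37)}
Union: {(b, d, 27), (b, x, 7), (m, z, 40), (n, v, 25), (p, w, 18), (p, z, 8), (q, q, 20), (u, q, 17), (u, z, 34), (z, v, 4)} with {(s, y, 36), (z, z, 37)} → {(b, d, 27), (b, x, 7), (m, z, 40), (n, v, 25), (p, w, 18), (p, z, 8), (q, q, 20), (s, y, 36), (u, q, 17), (u, z, 34), (z, v, 4), (z, z, 37)}
π[A, C]: project onto (A, C) → {(b, d), (b, x), (m, z), (n, v), (p, w), (p, z), (q, q), (s, y), (u, q), (u, z), (z, v), (z, z)}

{(b, d), (b, x), (m, z), (n, v), (p, w), (p, z), (q, q), (s, y), (u, q), (u, z), (z, v), (z, z)}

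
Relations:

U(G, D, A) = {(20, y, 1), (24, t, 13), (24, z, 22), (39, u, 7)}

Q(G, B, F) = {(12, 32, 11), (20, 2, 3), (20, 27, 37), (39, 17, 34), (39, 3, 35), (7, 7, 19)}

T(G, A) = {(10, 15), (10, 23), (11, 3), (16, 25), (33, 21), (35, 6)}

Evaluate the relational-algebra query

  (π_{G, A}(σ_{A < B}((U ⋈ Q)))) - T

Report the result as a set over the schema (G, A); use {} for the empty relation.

{(20, 1), (39, 7)}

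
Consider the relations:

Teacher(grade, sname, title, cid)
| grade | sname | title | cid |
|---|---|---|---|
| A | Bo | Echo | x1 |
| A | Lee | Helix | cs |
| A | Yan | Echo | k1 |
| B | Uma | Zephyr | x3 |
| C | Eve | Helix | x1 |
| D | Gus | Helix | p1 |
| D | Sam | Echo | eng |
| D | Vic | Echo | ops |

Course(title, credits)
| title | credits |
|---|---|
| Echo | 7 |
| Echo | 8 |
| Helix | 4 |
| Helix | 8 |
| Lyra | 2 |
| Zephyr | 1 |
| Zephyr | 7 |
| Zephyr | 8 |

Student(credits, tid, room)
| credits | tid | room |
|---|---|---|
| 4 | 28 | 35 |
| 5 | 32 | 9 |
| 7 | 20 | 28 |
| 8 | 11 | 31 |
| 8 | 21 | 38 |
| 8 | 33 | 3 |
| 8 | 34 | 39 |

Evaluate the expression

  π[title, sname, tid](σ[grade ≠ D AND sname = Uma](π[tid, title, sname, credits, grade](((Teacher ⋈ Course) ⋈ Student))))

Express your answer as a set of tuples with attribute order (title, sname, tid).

{(Zephyr, Uma, 11), (Zephyr, Uma, 20), (Zephyr, Uma, 21), (Zephyr, Uma, 33), (Zephyr, Uma, 34)}

Joining Teacher and Course on title yields {(A, Bo, Echo, x1, 7), (A, Bo, Echo, x1, 8), (A, Lee, Helix, cs, 4), (A, Lee, Helix, cs, 8), (A, Yan, Echo, k1, 7), (A, Yan, Echo, k1, 8), (B, Uma, Zephyr, x3, 1), (B, Uma, Zephyr, x3, 7), (B, Uma, Zephyr, x3, 8), (C, Eve, Helix, x1, 4), (C, Eve, Helix, x1, 8), (D, Gus, Helix, p1, 4), (D, Gus, Helix, p1, 8), (D, Sam, Echo, eng, 7), (D, Sam, Echo, eng, 8), (D, Vic, Echo, ops, 7), (D, Vic, Echo, ops, 8)}.
Joining (Teacher ⋈ Course) and Student on credits yields {(A, Bo, Echo, x1, 7, 20, 28), (A, Bo, Echo, x1, 8, 11, 31), (A, Bo, Echo, x1, 8, 21, 38), (A, Bo, Echo, x1, 8, 33, 3), (A, Bo, Echo, x1, 8, 34, 39), (A, Lee, Helix, cs, 4, 28, 35), (A, Lee, Helix, cs, 8, 11, 31), (A, Lee, Helix, cs, 8, 21, 38), (A, Lee, Helix, cs, 8, 33, 3), (A, Lee, Helix, cs, 8, 34, 39), (A, Yan, Echo, k1, 7, 20, 28), (A, Yan, Echo, k1, 8, 11, 31), (A, Yan, Echo, k1, 8, 21, 38), (A, Yan, Echo, k1, 8, 33, 3), (A, Yan, Echo, k1, 8, 34, 39), (B, Uma, Zephyr, x3, 7, 20, 28), (B, Uma, Zephyr, x3, 8, 11, 31), (B, Uma, Zephyr, x3, 8, 21, 38), (B, Uma, Zephyr, x3, 8, 33, 3), (B, Uma, Zephyr, x3, 8, 34, 39), (C, Eve, Helix, x1, 4, 28, 35), (C, Eve, Helix, x1, 8, 11, 31), (C, Eve, Helix, x1, 8, 21, 38), (C, Eve, Helix, x1, 8, 33, 3), (C, Eve, Helix, x1, 8, 34, 39), (D, Gus, Helix, p1, 4, 28, 35), (D, Gus, Helix, p1, 8, 11, 31), (D, Gus, Helix, p1, 8, 21, 38), (D, Gus, Helix, p1, 8, 33, 3), (D, Gus, Helix, p1, 8, 34, 39), (D, Sam, Echo, eng, 7, 20, 28), (D, Sam, Echo, eng, 8, 11, 31), (D, Sam, Echo, eng, 8, 21, 38), (D, Sam, Echo, eng, 8, 33, 3), (D, Sam, Echo, eng, 8, 34, 39), (D, Vic, Echo, ops, 7, 20, 28), (D, Vic, Echo, ops, 8, 11, 31), (D, Vic, Echo, ops, 8, 21, 38), (D, Vic, Echo, ops, 8, 33, 3), (D, Vic, Echo, ops, 8, 34, 39)}.
π[tid, title, sname, credits, grade]: project onto (tid, title, sname, credits, grade) → {(11, Echo, Bo, 8, A), (11, Echo, Sam, 8, D), (11, Echo, Vic, 8, D), (11, Echo, Yan, 8, A), (11, Helix, Eve, 8, C), (11, Helix, Gus, 8, D), (11, Helix, Lee, 8, A), (11, Zephyr, Uma, 8, B), (20, Echo, Bo, 7, A), (20, Echo, Sam, 7, D), (20, Echo, Vic, 7, D), (20, Echo, Yan, 7, A), (20, Zephyr, Uma, 7, B), (21, Echo, Bo, 8, A), (21, Echo, Sam, 8, D), (21, Echo, Vic, 8, D), (21, Echo, Yan, 8, A), (21, Helix, Eve, 8, C), (21, Helix, Gus, 8, D), (21, Helix, Lee, 8, A), (21, Zephyr, Uma, 8, B), (28, Helix, Eve, 4, C), (28, Helix, Gus, 4, D), (28, Helix, Lee, 4, A), (33, Echo, Bo, 8, A), (33, Echo, Sam, 8, D), (33, Echo, Vic, 8, D), (33, Echo, Yan, 8, A), (33, Helix, Eve, 8, C), (33, Helix, Gus, 8, D), (33, Helix, Lee, 8, A), (33, Zephyr, Uma, 8, B), (34, Echo, Bo, 8, A), (34, Echo, Sam, 8, D), (34, Echo, Vic, 8, D), (34, Echo, Yan, 8, A), (34, Helix, Eve, 8, C), (34, Helix, Gus, 8, D), (34, Helix, Lee, 8, A), (34, Zephyr, Uma, 8, B)}
σ[grade ≠ D AND sname = Uma]: keep tuples satisfying grade ≠ D AND sname = Uma → {(11, Zephyr, Uma, 8, B), (20, Zephyr, Uma, 7, B), (21, Zephyr, Uma, 8, B), (33, Zephyr, Uma, 8, B), (34, Zephyr, Uma, 8, B)}
π[title, sname, tid]: project onto (title, sname, tid) → {(Zephyr, Uma, 11), (Zephyr, Uma, 20), (Zephyr, Uma, 21), (Zephyr, Uma, 33), (Zephyr, Uma, 34)}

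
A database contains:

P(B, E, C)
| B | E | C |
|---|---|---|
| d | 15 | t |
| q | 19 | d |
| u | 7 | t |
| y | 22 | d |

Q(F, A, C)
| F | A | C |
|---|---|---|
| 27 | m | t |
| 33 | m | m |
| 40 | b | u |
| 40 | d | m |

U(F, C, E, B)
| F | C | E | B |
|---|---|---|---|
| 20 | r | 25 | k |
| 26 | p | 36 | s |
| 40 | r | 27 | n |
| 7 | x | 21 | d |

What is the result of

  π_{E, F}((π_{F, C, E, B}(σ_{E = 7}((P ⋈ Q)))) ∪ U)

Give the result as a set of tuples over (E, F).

{(21, 7), (25, 20), (27, 40), (36, 26), (7, 27)}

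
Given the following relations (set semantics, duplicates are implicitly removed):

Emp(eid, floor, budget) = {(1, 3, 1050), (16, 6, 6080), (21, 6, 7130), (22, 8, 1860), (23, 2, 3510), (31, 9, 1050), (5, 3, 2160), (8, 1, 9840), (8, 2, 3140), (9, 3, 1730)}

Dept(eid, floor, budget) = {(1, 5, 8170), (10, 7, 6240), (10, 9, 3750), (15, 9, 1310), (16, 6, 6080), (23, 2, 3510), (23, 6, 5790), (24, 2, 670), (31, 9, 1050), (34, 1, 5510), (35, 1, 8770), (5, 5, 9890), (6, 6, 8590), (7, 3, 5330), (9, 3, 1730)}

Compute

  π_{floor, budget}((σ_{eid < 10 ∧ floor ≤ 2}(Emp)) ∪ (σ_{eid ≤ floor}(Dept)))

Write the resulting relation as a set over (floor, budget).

Filtering on eid < 10 ∧ floor ≤ 2 leaves {(8, 1, 9840), (8, 2, 3140)}.
Filtering on eid ≤ floor leaves {(1, 5, 8170), (5, 5, 9890), (6, 6, 8590)}.
Union: {(8, 1, 9840), (8, 2, 3140)} with {(1, 5, 8170), (5, 5, 9890), (6, 6, 8590)} → {(1, 5, 8170), (5, 5, 9890), (6, 6, 8590), (8, 1, 9840), (8, 2, 3140)}
π[floor, budget]: project onto (floor, budget) → {(1, 9840), (2, 3140), (5, 8170), (5, 9890), (6, 8590)}

{(1, 9840), (2, 3140), (5, 8170), (5, 9890), (6, 8590)}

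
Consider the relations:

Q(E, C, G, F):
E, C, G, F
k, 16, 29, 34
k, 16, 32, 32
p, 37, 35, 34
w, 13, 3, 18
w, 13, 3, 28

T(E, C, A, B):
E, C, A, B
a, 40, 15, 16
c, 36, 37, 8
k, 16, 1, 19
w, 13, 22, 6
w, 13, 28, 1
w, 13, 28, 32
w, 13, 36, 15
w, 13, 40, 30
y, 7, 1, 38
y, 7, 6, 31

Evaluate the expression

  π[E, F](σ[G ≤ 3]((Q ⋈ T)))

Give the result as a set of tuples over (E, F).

{(w, 18), (w, 28)}

Natural join on E, C: {(k, 16, 29, 34, 1, 19), (k, 16, 32, 32, 1, 19), (w, 13, 3, 18, 22, 6), (w, 13, 3, 18, 28, 1), (w, 13, 3, 18, 28, 32), (w, 13, 3, 18, 36, 15), (w, 13, 3, 18, 40, 30), (w, 13, 3, 28, 22, 6), (w, 13, 3, 28, 28, 1), (w, 13, 3, 28, 28, 32), (w, 13, 3, 28, 36, 15), (w, 13, 3, 28, 40, 30)}
σ[G ≤ 3]: keep tuples satisfying G ≤ 3 → {(w, 13, 3, 18, 22, 6), (w, 13, 3, 18, 28, 1), (w, 13, 3, 18, 28, 32), (w, 13, 3, 18, 36, 15), (w, 13, 3, 18, 40, 30), (w, 13, 3, 28, 22, 6), (w, 13, 3, 28, 28, 1), (w, 13, 3, 28, 28, 32), (w, 13, 3, 28, 36, 15), (w, 13, 3, 28, 40, 30)}
Projecting to E, F (8 duplicate(s) eliminated): {(w, 18), (w, 28)}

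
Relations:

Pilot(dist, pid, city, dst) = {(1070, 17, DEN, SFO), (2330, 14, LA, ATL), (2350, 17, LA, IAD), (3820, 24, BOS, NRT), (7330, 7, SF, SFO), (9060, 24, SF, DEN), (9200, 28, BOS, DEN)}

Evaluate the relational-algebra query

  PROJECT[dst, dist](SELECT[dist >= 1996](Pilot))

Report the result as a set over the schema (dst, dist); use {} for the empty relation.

{(ATL, 2330), (DEN, 9060), (DEN, 9200), (IAD, 2350), (NRT, 3820), (SFO, 7330)}

Apply σ_{dist >= 1996}; surviving tuples: {(2330, 14, LA, ATL), (2350, 17, LA, IAD), (3820, 24, BOS, NRT), (7330, 7, SF, SFO), (9060, 24, SF, DEN), (9200, 28, BOS, DEN)}
Projecting to dst, dist: {(ATL, 2330), (DEN, 9060), (DEN, 9200), (IAD, 2350), (NRT, 3820), (SFO, 7330)}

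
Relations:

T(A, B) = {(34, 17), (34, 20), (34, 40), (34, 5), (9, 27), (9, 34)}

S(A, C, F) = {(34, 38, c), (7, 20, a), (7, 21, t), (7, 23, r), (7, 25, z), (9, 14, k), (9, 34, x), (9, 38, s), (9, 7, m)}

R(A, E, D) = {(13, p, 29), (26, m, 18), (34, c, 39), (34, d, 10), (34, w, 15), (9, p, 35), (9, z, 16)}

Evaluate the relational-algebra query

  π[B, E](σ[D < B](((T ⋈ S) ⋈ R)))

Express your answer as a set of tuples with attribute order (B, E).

T ⋈ S (natural join on A): {(34, 17, 38, c), (34, 20, 38, c), (34, 40, 38, c), (34, 5, 38, c), (9, 27, 14, k), (9, 27, 34, x), (9, 27, 38, s), (9, 27, 7, m), (9, 34, 14, k), (9, 34, 34, x), (9, 34, 38, s), (9, 34, 7, m)}
(T ⋈ S) ⋈ R (natural join on A): {(34, 17, 38, c, c, 39), (34, 17, 38, c, d, 10), (34, 17, 38, c, w, 15), (34, 20, 38, c, c, 39), (34, 20, 38, c, d, 10), (34, 20, 38, c, w, 15), (34, 40, 38, c, c, 39), (34, 40, 38, c, d, 10), (34, 40, 38, c, w, 15), (34, 5, 38, c, c, 39), (34, 5, 38, c, d, 10), (34, 5, 38, c, w, 15), (9, 27, 14, k, p, 35), (9, 27, 14, k, z, 16), (9, 27, 34, x, p, 35), (9, 27, 34, x, z, 16), (9, 27, 38, s, p, 35), (9, 27, 38, s, z, 16), (9, 27, 7, m, p, 35), (9, 27, 7, m, z, 16), (9, 34, 14, k, p, 35), (9, 34, 14, k, z, 16), (9, 34, 34, x, p, 35), (9, 34, 34, x, z, 16), (9, 34, 38, s, p, 35), (9, 34, 38, s, z, 16), (9, 34, 7, m, p, 35), (9, 34, 7, m, z, 16)}
Apply σ_{D < B}; surviving tuples: {(34, 17, 38, c, d, 10), (34, 17, 38, c, w, 15), (34, 20, 38, c, d, 10), (34, 20, 38, c, w, 15), (34, 40, 38, c, c, 39), (34, 40, 38, c, d, 10), (34, 40, 38, c, w, 15), (9, 27, 14, k, z, 16), (9, 27, 34, x, z, 16), (9, 27, 38, s, z, 16), (9, 27, 7, m, z, 16), (9, 34, 14, k, z, 16), (9, 34, 34, x, z, 16), (9, 34, 38, s, z, 16), (9, 34, 7, m, z, 16)}
π[B, E]: project onto (B, E) (6 duplicate(s) eliminated) → {(17, d), (17, w), (20, d), (20, w), (27, z), (34, z), (40, c), (40, d), (40, w)}

{(17, d), (17, w), (20, d), (20, w), (27, z), (34, z), (40, c), (40, d), (40, w)}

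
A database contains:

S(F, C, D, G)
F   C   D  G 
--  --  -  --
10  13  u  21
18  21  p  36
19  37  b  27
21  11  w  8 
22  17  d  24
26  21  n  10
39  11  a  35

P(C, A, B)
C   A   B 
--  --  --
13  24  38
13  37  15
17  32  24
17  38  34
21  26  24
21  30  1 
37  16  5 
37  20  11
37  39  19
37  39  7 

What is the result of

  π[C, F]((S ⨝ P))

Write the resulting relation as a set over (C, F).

Joining S and P on C yields {(10, 13, u, 21, 24, 38), (10, 13, u, 21, 37, 15), (18, 21, p, 36, 26, 24), (18, 21, p, 36, 30, 1), (19, 37, b, 27, 16, 5), (19, 37, b, 27, 20, 11), (19, 37, b, 27, 39, 19), (19, 37, b, 27, 39, 7), (22, 17, d, 24, 32, 24), (22, 17, d, 24, 38, 34), (26, 21, n, 10, 26, 24), (26, 21, n, 10, 30, 1)}.
Projecting to C, F (7 duplicate(s) eliminated): {(13, 10), (17, 22), (21, 18), (21, 26), (37, 19)}

{(13, 10), (17, 22), (21, 18), (21, 26), (37, 19)}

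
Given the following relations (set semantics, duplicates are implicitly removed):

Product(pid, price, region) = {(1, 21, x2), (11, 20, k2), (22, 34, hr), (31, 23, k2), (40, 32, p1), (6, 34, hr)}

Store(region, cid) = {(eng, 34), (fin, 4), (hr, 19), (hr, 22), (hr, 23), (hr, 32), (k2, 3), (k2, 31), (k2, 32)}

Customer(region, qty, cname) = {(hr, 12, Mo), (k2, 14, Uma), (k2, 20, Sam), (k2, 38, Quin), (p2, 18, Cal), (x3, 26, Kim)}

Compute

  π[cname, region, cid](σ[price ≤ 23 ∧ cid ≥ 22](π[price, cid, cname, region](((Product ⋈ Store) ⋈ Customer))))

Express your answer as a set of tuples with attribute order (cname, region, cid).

Product ⋈ Store (natural join on region): {(11, 20, k2, 3), (11, 20, k2, 31), (11, 20, k2, 32), (22, 34, hr, 19), (22, 34, hr, 22), (22, 34, hr, 23), (22, 34, hr, 32), (31, 23, k2, 3), (31, 23, k2, 31), (31, 23, k2, 32), (6, 34, hr, 19), (6, 34, hr, 22), (6, 34, hr, 23), (6, 34, hr, 32)}
(Product ⋈ Store) ⋈ Customer (natural join on region): {(11, 20, k2, 3, 14, Uma), (11, 20, k2, 3, 20, Sam), (11, 20, k2, 3, 38, Quin), (11, 20, k2, 31, 14, Uma), (11, 20, k2, 31, 20, Sam), (11, 20, k2, 31, 38, Quin), (11, 20, k2, 32, 14, Uma), (11, 20, k2, 32, 20, Sam), (11, 20, k2, 32, 38, Quin), (22, 34, hr, 19, 12, Mo), (22, 34, hr, 22, 12, Mo), (22, 34, hr, 23, 12, Mo), (22, 34, hr, 32, 12, Mo), (31, 23, k2, 3, 14, Uma), (31, 23, k2, 3, 20, Sam), (31, 23, k2, 3, 38, Quin), (31, 23, k2, 31, 14, Uma), (31, 23, k2, 31, 20, Sam), (31, 23, k2, 31, 38, Quin), (31, 23, k2, 32, 14, Uma), (31, 23, k2, 32, 20, Sam), (31, 23, k2, 32, 38, Quin), (6, 34, hr, 19, 12, Mo), (6, 34, hr, 22, 12, Mo), (6, 34, hr, 23, 12, Mo), (6, 34, hr, 32, 12, Mo)}
Projecting to price, cid, cname, region (4 duplicate(s) eliminated): {(20, 3, Quin, k2), (20, 3, Sam, k2), (20, 3, Uma, k2), (20, 31, Quin, k2), (20, 31, Sam, k2), (20, 31, Uma, k2), (20, 32, Quin, k2), (20, 32, Sam, k2), (20, 32, Uma, k2), (23, 3, Quin, k2), (23, 3, Sam, k2), (23, 3, Uma, k2), (23, 31, Quin, k2), (23, 31, Sam, k2), (23, 31, Uma, k2), (23, 32, Quin, k2), (23, 32, Sam, k2), (23, 32, Uma, k2), (34, 19, Mo, hr), (34, 22, Mo, hr), (34, 23, Mo, hr), (34, 32, Mo, hr)}
Filtering on price ≤ 23 ∧ cid ≥ 22 leaves {(20, 31, Quin, k2), (20, 31, Sam, k2), (20, 31, Uma, k2), (20, 32, Quin, k2), (20, 32, Sam, k2), (20, 32, Uma, k2), (23, 31, Quin, k2), (23, 31, Sam, k2), (23, 31, Uma, k2), (23, 32, Quin, k2), (23, 32, Sam, k2), (23, 32, Uma, k2)}.
Projecting to cname, region, cid (6 duplicate(s) eliminated): {(Quin, k2, 31), (Quin, k2, 32), (Sam, k2, 31), (Sam, k2, 32), (Uma, k2, 31), (Uma, k2, 32)}

{(Quin, k2, 31), (Quin, k2, 32), (Sam, k2, 31), (Sam, k2, 32), (Uma, k2, 31), (Uma, k2, 32)}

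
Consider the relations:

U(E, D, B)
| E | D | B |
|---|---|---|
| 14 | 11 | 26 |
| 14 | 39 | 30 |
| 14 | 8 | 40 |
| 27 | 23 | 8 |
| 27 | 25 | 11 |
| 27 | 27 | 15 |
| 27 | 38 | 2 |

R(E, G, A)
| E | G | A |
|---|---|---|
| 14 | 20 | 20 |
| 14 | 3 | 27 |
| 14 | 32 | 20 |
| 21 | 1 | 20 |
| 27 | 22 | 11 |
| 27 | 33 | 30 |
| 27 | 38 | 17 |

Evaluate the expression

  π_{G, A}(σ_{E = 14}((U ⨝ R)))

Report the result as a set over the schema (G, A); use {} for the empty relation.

U ⋈ R (natural join on E): {(14, 11, 26, 20, 20), (14, 11, 26, 3, 27), (14, 11, 26, 32, 20), (14, 39, 30, 20, 20), (14, 39, 30, 3, 27), (14, 39, 30, 32, 20), (14, 8, 40, 20, 20), (14, 8, 40, 3, 27), (14, 8, 40, 32, 20), (27, 23, 8, 22, 11), (27, 23, 8, 33, 30), (27, 23, 8, 38, 17), (27, 25, 11, 22, 11), (27, 25, 11, 33, 30), (27, 25, 11, 38, 17), (27, 27, 15, 22, 11), (27, 27, 15, 33, 30), (27, 27, 15, 38, 17), (27, 38, 2, 22, 11), (27, 38, 2, 33, 30), (27, 38, 2, 38, 17)}
σ[E = 14]: keep tuples satisfying E = 14 → {(14, 11, 26, 20, 20), (14, 11, 26, 3, 27), (14, 11, 26, 32, 20), (14, 39, 30, 20, 20), (14, 39, 30, 3, 27), (14, 39, 30, 32, 20), (14, 8, 40, 20, 20), (14, 8, 40, 3, 27), (14, 8, 40, 32, 20)}
Projecting to G, A (6 duplicate(s) eliminated): {(20, 20), (3, 27), (32, 20)}

{(20, 20), (3, 27), (32, 20)}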